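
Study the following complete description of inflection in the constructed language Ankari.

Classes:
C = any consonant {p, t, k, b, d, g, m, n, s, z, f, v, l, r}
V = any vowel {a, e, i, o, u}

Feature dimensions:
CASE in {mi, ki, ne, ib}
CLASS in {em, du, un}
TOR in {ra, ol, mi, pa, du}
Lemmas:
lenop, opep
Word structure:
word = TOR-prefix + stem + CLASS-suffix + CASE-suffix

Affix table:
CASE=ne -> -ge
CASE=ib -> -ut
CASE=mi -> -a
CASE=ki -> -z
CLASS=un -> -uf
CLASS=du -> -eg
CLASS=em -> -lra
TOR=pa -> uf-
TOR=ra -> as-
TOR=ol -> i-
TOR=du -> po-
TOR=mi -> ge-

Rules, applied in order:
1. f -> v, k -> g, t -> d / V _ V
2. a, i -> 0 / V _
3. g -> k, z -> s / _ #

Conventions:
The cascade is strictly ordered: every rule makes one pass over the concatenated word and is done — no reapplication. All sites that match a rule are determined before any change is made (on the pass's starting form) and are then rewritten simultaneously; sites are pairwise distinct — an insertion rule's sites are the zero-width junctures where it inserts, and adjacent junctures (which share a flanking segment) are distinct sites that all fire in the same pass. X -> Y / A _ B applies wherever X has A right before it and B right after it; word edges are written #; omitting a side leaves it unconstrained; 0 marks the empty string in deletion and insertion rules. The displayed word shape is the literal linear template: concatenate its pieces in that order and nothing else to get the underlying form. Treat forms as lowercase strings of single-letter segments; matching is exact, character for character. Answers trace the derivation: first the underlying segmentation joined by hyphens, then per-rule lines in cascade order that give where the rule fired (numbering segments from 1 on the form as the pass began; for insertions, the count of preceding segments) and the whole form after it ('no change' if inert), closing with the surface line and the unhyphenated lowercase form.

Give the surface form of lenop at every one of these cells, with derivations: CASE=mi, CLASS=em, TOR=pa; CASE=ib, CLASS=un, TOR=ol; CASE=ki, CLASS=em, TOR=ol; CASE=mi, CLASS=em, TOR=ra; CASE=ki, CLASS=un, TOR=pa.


cell CASE=mi, CLASS=em, TOR=pa:
underlying: uf-lenop-lra-a
1. f -> v, k -> g, t -> d / V _ V: no change
2. a, i -> 0 / V _: fires at position(s) 11: uflenoplra
3. g -> k, z -> s / _ #: no change
surface: uflenoplra

cell CASE=ib, CLASS=un, TOR=ol:
underlying: i-lenop-uf-ut
1. f -> v, k -> g, t -> d / V _ V: fires at position(s) 8: ilenopuvut
2. a, i -> 0 / V _: no change
3. g -> k, z -> s / _ #: no change
surface: ilenopuvut

cell CASE=ki, CLASS=em, TOR=ol:
underlying: i-lenop-lra-z
1. f -> v, k -> g, t -> d / V _ V: no change
2. a, i -> 0 / V _: no change
3. g -> k, z -> s / _ #: fires at position(s) 10: ilenoplras
surface: ilenoplras

cell CASE=mi, CLASS=em, TOR=ra:
underlying: as-lenop-lra-a
1. f -> v, k -> g, t -> d / V _ V: no change
2. a, i -> 0 / V _: fires at position(s) 11: aslenoplra
3. g -> k, z -> s / _ #: no change
surface: aslenoplra

cell CASE=ki, CLASS=un, TOR=pa:
underlying: uf-lenop-uf-z
1. f -> v, k -> g, t -> d / V _ V: no change
2. a, i -> 0 / V _: no change
3. g -> k, z -> s / _ #: fires at position(s) 10: uflenopufs
surface: uflenopufs


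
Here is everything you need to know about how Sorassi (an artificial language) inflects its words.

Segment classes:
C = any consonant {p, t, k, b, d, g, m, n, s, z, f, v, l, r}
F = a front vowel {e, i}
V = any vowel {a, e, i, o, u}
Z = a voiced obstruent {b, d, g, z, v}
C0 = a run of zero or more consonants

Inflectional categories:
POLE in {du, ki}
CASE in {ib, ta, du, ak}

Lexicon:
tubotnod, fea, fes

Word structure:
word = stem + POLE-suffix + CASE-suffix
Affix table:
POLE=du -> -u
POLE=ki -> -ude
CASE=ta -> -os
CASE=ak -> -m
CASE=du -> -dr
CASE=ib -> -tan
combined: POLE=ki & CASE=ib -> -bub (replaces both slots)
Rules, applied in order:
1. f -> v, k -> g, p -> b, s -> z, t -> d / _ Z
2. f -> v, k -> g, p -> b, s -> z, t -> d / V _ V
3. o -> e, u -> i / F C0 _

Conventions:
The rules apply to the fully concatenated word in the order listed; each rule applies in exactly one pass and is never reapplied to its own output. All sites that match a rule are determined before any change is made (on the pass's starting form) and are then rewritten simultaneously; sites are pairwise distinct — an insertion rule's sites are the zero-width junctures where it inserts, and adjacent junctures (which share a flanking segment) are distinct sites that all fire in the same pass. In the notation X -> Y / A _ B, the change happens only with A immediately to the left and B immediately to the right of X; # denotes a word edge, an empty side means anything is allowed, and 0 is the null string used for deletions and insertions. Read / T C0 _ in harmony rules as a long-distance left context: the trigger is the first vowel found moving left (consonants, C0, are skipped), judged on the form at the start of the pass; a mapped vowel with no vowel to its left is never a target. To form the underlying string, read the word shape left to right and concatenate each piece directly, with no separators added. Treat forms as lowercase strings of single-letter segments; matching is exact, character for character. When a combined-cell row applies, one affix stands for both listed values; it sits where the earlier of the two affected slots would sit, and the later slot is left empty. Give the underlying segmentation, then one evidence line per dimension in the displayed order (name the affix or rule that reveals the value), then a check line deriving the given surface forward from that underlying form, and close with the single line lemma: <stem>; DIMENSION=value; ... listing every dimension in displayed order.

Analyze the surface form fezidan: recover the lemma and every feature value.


underlying: fes-u-tan
POLE=du - signalled by the affix -u
CASE=ib - signalled by the affix -tan
check: fesutan -> fesutan -> fezudan -> fezidan
lemma: fes; POLE=du; CASE=ib


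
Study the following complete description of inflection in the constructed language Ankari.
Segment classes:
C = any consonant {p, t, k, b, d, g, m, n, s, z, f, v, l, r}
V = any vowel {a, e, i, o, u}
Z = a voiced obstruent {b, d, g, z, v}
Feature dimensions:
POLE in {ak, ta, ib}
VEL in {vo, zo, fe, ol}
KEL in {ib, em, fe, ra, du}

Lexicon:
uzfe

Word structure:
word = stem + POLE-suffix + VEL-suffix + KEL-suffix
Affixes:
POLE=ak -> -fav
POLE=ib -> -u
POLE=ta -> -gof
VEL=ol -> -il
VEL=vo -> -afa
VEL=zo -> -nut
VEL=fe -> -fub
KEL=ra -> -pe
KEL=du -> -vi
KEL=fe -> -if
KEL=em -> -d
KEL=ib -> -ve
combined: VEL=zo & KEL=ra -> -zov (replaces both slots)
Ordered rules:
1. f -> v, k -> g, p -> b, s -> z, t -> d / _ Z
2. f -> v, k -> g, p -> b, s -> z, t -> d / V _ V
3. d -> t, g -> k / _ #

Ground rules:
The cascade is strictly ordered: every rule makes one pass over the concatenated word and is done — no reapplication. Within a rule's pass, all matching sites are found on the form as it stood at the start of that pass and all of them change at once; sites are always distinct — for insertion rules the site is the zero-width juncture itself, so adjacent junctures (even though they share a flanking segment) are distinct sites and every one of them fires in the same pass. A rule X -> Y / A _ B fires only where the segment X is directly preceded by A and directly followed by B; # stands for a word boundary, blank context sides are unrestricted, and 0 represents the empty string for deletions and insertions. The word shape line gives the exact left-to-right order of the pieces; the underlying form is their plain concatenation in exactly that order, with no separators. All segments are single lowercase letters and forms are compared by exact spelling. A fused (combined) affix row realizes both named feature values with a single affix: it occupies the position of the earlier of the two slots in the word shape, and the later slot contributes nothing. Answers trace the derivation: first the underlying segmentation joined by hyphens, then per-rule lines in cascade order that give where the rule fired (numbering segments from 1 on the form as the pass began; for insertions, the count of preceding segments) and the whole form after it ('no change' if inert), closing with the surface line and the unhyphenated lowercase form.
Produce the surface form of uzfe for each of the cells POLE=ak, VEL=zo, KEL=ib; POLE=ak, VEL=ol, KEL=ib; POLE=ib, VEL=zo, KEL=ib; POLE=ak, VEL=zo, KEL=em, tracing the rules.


cell POLE=ak, VEL=zo, KEL=ib:
underlying: uzfe-fav-nut-ve
1. f -> v, k -> g, p -> b, s -> z, t -> d / _ Z: fires at position(s) 10: uzfefavnudve
2. f -> v, k -> g, p -> b, s -> z, t -> d / V _ V: fires at position(s) 5: uzfevavnudve
3. d -> t, g -> k / _ #: no change
surface: uzfevavnudve

cell POLE=ak, VEL=ol, KEL=ib:
underlying: uzfe-fav-il-ve
1. f -> v, k -> g, p -> b, s -> z, t -> d / _ Z: no change
2. f -> v, k -> g, p -> b, s -> z, t -> d / V _ V: fires at position(s) 5: uzfevavilve
3. d -> t, g -> k / _ #: no change
surface: uzfevavilve

cell POLE=ib, VEL=zo, KEL=ib:
underlying: uzfe-u-nut-ve
1. f -> v, k -> g, p -> b, s -> z, t -> d / _ Z: fires at position(s) 8: uzfeunudve
2. f -> v, k -> g, p -> b, s -> z, t -> d / V _ V: no change
3. d -> t, g -> k / _ #: no change
surface: uzfeunudve

cell POLE=ak, VEL=zo, KEL=em:
underlying: uzfe-fav-nut-d
1. f -> v, k -> g, p -> b, s -> z, t -> d / _ Z: fires at position(s) 10: uzfefavnudd
2. f -> v, k -> g, p -> b, s -> z, t -> d / V _ V: fires at position(s) 5: uzfevavnudd
3. d -> t, g -> k / _ #: fires at position(s) 11: uzfevavnudt
surface: uzfevavnudt


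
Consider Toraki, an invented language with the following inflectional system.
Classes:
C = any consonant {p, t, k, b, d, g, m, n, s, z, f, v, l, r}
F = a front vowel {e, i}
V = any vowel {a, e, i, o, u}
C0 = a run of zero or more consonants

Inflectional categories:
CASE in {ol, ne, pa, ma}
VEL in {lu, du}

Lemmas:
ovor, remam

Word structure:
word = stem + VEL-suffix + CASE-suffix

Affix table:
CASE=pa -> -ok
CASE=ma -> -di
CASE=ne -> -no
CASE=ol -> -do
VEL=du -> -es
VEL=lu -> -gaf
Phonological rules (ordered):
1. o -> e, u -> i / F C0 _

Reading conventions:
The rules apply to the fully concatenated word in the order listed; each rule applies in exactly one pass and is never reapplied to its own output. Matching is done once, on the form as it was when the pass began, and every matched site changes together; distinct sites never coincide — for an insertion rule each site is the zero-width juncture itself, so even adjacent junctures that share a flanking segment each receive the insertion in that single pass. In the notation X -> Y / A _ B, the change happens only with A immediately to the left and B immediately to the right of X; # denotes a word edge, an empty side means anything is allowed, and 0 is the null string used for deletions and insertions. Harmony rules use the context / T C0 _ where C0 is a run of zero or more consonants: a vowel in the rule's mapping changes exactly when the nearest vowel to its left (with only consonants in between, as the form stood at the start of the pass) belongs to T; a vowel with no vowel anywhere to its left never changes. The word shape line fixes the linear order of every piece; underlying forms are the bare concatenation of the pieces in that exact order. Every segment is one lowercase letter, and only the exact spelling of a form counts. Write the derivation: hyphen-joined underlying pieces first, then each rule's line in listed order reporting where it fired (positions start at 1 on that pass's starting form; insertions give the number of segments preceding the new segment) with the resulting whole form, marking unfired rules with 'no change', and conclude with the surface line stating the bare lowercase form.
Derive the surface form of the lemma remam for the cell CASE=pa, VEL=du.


underlying: remam-es-ok
1. o -> e, u -> i / F C0 _: fires at position(s) 8: remamesek
surface: remamesek


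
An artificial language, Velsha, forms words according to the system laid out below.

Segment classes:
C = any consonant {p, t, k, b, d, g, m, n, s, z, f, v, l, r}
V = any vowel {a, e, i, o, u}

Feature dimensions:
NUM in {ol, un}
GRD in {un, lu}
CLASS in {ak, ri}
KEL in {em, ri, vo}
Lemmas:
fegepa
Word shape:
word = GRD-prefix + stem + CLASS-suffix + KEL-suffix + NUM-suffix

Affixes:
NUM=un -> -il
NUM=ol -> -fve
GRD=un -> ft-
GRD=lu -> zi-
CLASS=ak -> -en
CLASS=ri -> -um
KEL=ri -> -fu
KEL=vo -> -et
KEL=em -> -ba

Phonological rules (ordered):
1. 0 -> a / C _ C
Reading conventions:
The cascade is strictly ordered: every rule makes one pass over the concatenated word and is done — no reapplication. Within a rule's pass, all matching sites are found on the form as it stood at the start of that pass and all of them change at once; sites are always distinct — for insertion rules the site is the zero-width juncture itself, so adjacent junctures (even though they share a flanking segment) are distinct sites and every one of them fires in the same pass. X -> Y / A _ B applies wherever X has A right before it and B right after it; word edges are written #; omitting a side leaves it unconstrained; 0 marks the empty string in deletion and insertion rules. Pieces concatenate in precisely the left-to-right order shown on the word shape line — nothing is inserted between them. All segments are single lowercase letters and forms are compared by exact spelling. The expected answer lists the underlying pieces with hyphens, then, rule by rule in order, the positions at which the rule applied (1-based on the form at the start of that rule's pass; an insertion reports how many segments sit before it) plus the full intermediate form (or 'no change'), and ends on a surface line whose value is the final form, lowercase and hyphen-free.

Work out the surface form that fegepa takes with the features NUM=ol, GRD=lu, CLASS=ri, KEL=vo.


underlying: zi-fegepa-um-et-fve
1. 0 -> a / C _ C: inserts after position(s) 12, 13: zifegepaumetafave
surface: zifegepaumetafave


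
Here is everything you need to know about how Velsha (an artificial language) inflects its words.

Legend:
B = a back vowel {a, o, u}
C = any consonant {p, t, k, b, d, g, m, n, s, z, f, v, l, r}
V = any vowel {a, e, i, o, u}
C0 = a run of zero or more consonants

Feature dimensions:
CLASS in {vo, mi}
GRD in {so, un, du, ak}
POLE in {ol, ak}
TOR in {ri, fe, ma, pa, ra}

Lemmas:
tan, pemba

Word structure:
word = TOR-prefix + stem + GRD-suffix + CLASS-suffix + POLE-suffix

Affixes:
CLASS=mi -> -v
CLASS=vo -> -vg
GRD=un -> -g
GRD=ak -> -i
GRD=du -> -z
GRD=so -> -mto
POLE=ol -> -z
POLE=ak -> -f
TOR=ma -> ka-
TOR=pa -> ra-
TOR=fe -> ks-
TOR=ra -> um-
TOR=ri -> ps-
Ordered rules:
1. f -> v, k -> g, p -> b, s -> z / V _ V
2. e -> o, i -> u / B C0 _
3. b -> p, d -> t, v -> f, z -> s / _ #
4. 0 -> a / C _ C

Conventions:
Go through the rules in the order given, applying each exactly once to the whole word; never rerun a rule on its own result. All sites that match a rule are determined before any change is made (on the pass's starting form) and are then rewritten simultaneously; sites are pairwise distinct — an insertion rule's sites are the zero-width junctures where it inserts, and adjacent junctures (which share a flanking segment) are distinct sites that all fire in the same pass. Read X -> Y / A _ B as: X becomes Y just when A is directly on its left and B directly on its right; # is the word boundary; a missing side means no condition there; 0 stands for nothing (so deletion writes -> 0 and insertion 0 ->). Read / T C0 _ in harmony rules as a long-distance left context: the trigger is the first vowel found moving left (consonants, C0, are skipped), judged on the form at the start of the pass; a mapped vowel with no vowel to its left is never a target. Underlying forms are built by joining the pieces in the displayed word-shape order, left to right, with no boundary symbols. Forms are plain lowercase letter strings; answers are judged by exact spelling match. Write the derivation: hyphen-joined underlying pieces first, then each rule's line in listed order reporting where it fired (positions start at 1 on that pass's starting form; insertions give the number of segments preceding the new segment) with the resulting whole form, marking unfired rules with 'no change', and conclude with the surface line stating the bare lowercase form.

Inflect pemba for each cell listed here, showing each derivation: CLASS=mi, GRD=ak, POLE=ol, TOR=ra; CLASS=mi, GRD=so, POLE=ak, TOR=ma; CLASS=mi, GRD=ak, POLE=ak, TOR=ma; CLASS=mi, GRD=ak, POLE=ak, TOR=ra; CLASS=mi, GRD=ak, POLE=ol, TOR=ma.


cell CLASS=mi, GRD=ak, POLE=ol, TOR=ra:
underlying: um-pemba-i-v-z
1. f -> v, k -> g, p -> b, s -> z / V _ V: no change
2. e -> o, i -> u / B C0 _: fires at position(s) 4, 8: umpombauvz
3. b -> p, d -> t, v -> f, z -> s / _ #: fires at position(s) 10: umpombauvs
4. 0 -> a / C _ C: inserts after position(s) 2, 5, 9: umapomabauvas
surface: umapomabauvas

cell CLASS=mi, GRD=so, POLE=ak, TOR=ma:
underlying: ka-pemba-mto-v-f
1. f -> v, k -> g, p -> b, s -> z / V _ V: fires at position(s) 3: kabembamtovf
2. e -> o, i -> u / B C0 _: fires at position(s) 4: kabombamtovf
3. b -> p, d -> t, v -> f, z -> s / _ #: no change
4. 0 -> a / C _ C: inserts after position(s) 5, 8, 11: kabomabamatovaf
surface: kabomabamatovaf

cell CLASS=mi, GRD=ak, POLE=ak, TOR=ma:
underlying: ka-pemba-i-v-f
1. f -> v, k -> g, p -> b, s -> z / V _ V: fires at position(s) 3: kabembaivf
2. e -> o, i -> u / B C0 _: fires at position(s) 4, 8: kabombauvf
3. b -> p, d -> t, v -> f, z -> s / _ #: no change
4. 0 -> a / C _ C: inserts after position(s) 5, 9: kabomabauvaf
surface: kabomabauvaf

cell CLASS=mi, GRD=ak, POLE=ak, TOR=ra:
underlying: um-pemba-i-v-f
1. f -> v, k -> g, p -> b, s -> z / V _ V: no change
2. e -> o, i -> u / B C0 _: fires at position(s) 4, 8: umpombauvf
3. b -> p, d -> t, v -> f, z -> s / _ #: no change
4. 0 -> a / C _ C: inserts after position(s) 2, 5, 9: umapomabauvaf
surface: umapomabauvaf

cell CLASS=mi, GRD=ak, POLE=ol, TOR=ma:
underlying: ka-pemba-i-v-z
1. f -> v, k -> g, p -> b, s -> z / V _ V: fires at position(s) 3: kabembaivz
2. e -> o, i -> u / B C0 _: fires at position(s) 4, 8: kabombauvz
3. b -> p, d -> t, v -> f, z -> s / _ #: fires at position(s) 10: kabombauvs
4. 0 -> a / C _ C: inserts after position(s) 5, 9: kabomabauvas
surface: kabomabauvas


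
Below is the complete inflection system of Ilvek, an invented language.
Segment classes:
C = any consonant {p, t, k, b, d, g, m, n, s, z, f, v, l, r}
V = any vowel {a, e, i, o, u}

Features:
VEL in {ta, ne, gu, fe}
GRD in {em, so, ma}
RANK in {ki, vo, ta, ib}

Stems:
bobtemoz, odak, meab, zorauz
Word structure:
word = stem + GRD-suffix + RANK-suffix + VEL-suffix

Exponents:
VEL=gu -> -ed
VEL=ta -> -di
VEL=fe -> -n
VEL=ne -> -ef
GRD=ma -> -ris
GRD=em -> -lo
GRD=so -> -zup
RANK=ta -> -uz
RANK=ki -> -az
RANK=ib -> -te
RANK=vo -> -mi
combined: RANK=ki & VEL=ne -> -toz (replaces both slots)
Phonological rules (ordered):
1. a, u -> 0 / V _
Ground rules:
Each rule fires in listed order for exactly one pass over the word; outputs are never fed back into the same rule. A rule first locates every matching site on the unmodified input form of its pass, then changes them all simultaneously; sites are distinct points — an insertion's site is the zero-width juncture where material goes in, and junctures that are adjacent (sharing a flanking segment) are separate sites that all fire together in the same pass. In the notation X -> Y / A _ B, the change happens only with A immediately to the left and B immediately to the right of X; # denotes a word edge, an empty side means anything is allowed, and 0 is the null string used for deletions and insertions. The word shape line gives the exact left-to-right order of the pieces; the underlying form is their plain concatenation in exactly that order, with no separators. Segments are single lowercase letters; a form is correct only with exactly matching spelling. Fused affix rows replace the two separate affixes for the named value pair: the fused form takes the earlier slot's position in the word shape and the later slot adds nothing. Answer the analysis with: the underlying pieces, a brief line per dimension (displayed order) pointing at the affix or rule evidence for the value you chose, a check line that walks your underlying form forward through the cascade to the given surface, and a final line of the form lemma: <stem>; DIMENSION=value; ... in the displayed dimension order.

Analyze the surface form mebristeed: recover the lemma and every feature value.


underlying: meab-ris-te-ed
VEL=gu - signalled by the affix -ed
GRD=ma - signalled by the affix -ris
RANK=ib - signalled by the affix -te
check: meabristeed -> mebristeed
lemma: meab; VEL=gu; GRD=ma; RANK=ib


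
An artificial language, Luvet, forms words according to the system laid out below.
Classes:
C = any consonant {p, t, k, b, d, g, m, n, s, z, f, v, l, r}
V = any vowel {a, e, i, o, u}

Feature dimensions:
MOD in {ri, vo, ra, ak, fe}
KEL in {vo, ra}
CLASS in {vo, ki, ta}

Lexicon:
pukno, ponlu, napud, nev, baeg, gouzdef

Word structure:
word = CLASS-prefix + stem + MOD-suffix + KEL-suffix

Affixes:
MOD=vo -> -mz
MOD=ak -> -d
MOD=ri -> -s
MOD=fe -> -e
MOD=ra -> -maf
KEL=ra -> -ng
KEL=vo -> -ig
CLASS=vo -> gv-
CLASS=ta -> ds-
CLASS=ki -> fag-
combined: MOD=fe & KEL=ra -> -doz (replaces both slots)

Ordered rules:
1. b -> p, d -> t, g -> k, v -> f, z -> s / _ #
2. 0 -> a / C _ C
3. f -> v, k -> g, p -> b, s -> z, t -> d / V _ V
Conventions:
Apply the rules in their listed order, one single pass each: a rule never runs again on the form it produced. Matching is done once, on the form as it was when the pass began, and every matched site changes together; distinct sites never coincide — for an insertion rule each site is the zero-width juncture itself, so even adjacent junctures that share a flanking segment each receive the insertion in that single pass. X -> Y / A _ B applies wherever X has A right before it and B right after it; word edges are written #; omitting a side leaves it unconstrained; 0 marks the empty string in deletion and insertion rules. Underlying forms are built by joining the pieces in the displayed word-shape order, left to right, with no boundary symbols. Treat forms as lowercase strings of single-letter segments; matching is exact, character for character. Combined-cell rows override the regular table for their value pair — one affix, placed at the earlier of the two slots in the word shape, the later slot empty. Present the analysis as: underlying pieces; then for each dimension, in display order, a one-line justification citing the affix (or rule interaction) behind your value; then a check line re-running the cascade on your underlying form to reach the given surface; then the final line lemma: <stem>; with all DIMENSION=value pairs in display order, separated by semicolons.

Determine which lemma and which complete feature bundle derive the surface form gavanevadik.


underlying: gv-nev-d-ig
MOD=ak - signalled by the affix -d
KEL=vo - signalled by the affix -ig
CLASS=vo - signalled by the affix gv-
check: gvnevdig -> gvnevdik -> gavanevadik -> gavanevadik
lemma: nev; MOD=ak; KEL=vo; CLASS=vo


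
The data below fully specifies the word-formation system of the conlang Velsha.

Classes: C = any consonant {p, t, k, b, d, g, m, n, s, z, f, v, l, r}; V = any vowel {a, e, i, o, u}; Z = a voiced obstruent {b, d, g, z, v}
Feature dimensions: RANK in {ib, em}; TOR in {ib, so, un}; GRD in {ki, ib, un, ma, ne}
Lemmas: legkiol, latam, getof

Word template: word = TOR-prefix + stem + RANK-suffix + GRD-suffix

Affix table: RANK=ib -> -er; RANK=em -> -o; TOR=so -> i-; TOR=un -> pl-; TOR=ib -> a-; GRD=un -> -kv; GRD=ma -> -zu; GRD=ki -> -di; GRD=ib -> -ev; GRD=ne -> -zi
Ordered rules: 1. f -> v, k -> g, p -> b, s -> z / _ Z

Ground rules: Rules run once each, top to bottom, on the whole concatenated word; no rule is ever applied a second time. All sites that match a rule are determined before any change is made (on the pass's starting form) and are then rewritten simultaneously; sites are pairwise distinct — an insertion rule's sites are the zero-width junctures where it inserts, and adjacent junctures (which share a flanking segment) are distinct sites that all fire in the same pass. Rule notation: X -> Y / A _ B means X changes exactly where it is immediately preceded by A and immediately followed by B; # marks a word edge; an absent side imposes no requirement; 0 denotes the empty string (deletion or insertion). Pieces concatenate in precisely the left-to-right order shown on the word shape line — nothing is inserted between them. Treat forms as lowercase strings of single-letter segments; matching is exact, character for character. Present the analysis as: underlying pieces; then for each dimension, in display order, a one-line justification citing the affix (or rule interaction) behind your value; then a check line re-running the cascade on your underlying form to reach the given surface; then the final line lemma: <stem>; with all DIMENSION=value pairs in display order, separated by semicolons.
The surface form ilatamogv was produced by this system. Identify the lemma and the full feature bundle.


underlying: i-latam-o-kv
RANK=em - signalled by the affix -o
TOR=so - signalled by the affix i-
GRD=un - signalled by the affix -kv
check: ilatamokv -> ilatamogv
lemma: latam; RANK=em; TOR=so; GRD=un


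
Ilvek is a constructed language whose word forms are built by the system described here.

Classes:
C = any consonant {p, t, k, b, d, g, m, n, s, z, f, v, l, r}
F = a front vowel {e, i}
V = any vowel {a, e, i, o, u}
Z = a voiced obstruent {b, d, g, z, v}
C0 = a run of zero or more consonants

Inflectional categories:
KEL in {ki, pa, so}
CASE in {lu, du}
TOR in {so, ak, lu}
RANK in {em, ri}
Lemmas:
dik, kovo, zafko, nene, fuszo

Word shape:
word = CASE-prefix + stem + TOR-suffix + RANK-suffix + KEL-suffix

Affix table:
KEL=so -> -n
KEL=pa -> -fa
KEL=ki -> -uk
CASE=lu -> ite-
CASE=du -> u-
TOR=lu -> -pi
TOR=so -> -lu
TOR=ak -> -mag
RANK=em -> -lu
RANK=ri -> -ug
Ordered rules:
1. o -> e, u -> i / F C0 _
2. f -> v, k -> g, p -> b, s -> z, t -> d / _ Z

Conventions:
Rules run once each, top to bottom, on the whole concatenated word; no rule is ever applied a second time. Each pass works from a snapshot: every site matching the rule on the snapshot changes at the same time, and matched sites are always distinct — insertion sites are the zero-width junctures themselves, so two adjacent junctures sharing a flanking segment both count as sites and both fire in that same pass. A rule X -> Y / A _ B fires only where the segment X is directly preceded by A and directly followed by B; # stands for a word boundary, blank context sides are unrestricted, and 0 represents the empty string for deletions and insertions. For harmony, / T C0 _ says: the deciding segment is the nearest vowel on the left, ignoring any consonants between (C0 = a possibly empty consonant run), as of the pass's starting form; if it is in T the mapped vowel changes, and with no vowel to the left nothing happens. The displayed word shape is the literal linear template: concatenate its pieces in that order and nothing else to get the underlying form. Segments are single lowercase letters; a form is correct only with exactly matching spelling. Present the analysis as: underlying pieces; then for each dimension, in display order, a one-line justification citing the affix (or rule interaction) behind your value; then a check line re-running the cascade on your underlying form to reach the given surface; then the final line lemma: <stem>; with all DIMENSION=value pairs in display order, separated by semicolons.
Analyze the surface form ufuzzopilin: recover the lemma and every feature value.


underlying: u-fuszo-pi-lu-n
KEL=so - signalled by the affix -n
CASE=du - signalled by the affix u-
TOR=lu - signalled by the affix -pi
RANK=em - signalled by the affix -lu
check: ufuszopilun -> ufuszopilin -> ufuzzopilin
lemma: fuszo; KEL=so; CASE=du; TOR=lu; RANK=em


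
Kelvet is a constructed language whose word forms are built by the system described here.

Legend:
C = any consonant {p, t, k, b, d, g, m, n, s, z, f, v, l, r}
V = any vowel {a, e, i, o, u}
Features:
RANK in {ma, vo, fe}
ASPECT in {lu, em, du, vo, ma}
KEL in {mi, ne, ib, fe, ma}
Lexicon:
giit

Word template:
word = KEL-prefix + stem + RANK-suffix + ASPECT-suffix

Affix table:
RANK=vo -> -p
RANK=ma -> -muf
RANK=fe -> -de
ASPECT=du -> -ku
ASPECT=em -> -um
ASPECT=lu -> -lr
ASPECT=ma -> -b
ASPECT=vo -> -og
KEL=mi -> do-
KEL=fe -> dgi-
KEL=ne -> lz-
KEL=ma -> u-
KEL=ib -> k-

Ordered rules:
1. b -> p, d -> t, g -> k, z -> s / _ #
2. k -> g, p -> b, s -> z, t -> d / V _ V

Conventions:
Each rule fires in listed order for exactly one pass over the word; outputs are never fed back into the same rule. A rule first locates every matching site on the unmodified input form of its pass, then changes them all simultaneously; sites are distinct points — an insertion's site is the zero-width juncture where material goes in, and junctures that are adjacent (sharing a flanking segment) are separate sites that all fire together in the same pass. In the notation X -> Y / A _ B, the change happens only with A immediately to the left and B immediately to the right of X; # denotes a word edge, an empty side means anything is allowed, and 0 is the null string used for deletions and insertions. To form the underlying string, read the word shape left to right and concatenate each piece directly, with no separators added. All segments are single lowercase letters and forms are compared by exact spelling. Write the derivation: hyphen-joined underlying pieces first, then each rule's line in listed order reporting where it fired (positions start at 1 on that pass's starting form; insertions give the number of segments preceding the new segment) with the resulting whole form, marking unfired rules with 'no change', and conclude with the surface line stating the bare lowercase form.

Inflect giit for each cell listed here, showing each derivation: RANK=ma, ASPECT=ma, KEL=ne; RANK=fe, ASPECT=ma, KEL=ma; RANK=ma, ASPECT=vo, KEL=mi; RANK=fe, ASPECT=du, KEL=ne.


cell RANK=ma, ASPECT=ma, KEL=ne:
underlying: lz-giit-muf-b
1. b -> p, d -> t, g -> k, z -> s / _ #: fires at position(s) 10: lzgiitmufp
2. k -> g, p -> b, s -> z, t -> d / V _ V: no change
surface: lzgiitmufp

cell RANK=fe, ASPECT=ma, KEL=ma:
underlying: u-giit-de-b
1. b -> p, d -> t, g -> k, z -> s / _ #: fires at position(s) 8: ugiitdep
2. k -> g, p -> b, s -> z, t -> d / V _ V: no change
surface: ugiitdep

cell RANK=ma, ASPECT=vo, KEL=mi:
underlying: do-giit-muf-og
1. b -> p, d -> t, g -> k, z -> s / _ #: fires at position(s) 11: dogiitmufok
2. k -> g, p -> b, s -> z, t -> d / V _ V: no change
surface: dogiitmufok

cell RANK=fe, ASPECT=du, KEL=ne:
underlying: lz-giit-de-ku
1. b -> p, d -> t, g -> k, z -> s / _ #: no change
2. k -> g, p -> b, s -> z, t -> d / V _ V: fires at position(s) 9: lzgiitdegu
surface: lzgiitdegu


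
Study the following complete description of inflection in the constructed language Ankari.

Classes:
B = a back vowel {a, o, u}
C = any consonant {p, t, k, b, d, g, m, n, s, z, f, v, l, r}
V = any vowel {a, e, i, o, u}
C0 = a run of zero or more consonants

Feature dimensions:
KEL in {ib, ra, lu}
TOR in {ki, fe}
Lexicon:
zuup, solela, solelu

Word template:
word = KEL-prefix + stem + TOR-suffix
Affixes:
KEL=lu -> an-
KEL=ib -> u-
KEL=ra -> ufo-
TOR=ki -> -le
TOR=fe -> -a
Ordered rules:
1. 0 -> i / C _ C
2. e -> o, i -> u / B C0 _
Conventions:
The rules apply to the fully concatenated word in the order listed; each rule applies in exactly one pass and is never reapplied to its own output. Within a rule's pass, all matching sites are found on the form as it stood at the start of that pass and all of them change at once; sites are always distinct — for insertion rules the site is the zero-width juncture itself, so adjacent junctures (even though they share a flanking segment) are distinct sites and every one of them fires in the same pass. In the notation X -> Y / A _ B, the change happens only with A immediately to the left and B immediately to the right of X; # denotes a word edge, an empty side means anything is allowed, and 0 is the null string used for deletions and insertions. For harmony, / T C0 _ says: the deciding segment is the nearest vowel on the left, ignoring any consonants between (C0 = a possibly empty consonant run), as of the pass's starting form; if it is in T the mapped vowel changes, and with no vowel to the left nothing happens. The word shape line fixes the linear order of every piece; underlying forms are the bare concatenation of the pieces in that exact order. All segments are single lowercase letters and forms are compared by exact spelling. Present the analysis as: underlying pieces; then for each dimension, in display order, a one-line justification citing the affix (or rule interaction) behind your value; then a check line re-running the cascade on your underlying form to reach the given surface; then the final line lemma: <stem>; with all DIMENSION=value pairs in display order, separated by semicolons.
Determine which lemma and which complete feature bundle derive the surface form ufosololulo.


underlying: ufo-solelu-le
KEL=ra - signalled by the affix ufo-
TOR=ki - signalled by the affix -le
check: ufosolelule -> ufosolelule -> ufosololulo
lemma: solelu; KEL=ra; TOR=ki


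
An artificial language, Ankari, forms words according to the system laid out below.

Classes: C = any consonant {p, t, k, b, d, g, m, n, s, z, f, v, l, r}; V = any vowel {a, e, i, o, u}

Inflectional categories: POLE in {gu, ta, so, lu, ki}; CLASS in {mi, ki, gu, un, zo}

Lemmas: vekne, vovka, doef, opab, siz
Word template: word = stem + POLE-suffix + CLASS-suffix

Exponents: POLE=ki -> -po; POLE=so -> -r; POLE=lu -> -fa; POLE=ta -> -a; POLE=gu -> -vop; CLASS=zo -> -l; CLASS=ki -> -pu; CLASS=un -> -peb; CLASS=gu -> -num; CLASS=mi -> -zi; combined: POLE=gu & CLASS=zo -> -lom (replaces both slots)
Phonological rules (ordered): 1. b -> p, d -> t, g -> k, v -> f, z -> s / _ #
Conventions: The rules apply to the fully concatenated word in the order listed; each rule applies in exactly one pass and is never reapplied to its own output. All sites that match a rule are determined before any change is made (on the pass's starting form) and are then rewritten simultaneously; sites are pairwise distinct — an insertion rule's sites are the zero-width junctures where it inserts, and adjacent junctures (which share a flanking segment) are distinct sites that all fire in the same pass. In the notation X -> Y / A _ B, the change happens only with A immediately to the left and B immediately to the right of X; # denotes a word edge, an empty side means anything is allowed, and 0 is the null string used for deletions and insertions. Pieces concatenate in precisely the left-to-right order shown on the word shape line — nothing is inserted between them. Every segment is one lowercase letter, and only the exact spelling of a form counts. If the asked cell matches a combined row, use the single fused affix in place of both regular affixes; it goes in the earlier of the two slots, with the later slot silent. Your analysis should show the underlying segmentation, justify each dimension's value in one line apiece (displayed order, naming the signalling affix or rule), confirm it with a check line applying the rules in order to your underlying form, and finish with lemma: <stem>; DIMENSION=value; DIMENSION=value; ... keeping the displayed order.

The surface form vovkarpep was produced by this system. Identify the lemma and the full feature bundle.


underlying: vovka-r-peb
POLE=so - signalled by the affix -r
CLASS=un - signalled by the affix -peb
check: vovkarpeb -> vovkarpep
lemma: vovka; POLE=so; CLASS=un


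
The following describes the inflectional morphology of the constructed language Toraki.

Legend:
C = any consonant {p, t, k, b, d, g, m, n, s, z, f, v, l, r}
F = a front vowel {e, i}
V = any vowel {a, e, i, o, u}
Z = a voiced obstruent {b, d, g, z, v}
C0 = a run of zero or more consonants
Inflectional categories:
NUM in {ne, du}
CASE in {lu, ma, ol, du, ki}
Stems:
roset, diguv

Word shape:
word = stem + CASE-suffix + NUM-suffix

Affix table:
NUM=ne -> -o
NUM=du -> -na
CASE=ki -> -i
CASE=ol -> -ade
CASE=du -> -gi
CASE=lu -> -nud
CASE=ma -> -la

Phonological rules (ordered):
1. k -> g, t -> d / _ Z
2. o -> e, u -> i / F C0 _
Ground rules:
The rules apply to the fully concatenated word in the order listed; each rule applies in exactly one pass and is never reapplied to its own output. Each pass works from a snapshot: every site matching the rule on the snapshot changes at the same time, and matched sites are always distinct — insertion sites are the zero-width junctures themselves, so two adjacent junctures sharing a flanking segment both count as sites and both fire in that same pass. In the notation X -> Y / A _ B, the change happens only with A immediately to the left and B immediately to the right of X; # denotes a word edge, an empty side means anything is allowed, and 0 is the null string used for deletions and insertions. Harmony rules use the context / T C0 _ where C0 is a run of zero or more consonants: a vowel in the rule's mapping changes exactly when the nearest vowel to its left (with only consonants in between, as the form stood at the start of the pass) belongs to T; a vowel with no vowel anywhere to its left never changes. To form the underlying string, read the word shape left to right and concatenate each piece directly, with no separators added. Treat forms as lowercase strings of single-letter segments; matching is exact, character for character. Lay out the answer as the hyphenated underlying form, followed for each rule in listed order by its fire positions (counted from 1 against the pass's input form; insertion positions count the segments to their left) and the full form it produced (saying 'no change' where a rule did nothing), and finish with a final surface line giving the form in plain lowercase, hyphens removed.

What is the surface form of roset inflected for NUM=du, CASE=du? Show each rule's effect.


underlying: roset-gi-na
1. k -> g, t -> d / _ Z: fires at position(s) 5: rosedgina
2. o -> e, u -> i / F C0 _: no change
surface: rosedgina


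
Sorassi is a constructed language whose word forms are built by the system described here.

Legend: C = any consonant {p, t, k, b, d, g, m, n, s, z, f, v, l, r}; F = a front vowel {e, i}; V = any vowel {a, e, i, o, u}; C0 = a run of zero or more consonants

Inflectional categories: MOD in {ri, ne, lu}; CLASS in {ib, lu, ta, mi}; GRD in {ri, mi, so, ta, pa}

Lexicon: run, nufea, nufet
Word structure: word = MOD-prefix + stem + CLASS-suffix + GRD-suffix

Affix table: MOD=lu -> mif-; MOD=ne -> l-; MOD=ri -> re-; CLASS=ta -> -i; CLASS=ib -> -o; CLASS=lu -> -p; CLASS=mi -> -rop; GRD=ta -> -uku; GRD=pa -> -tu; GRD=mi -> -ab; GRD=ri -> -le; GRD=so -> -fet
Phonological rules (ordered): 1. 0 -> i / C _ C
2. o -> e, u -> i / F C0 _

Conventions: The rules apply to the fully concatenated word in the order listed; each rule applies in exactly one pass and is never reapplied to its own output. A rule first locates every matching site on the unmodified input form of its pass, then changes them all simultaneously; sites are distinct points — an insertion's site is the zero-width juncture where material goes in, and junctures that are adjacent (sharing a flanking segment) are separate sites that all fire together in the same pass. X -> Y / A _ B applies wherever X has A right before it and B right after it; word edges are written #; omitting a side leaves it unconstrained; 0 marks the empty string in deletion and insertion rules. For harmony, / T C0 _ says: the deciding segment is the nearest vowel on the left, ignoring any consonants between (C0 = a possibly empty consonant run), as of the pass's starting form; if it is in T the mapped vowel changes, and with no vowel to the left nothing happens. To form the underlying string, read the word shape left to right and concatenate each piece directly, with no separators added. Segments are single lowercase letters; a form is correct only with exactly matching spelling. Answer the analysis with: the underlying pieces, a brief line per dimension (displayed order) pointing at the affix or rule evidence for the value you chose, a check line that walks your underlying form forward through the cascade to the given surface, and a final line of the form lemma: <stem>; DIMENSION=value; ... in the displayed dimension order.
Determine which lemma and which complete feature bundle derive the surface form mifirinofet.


underlying: mif-run-o-fet
MOD=lu - signalled by the affix mif-
CLASS=ib - signalled by the affix -o
GRD=so - signalled by the affix -fet
check: mifrunofet -> mifirunofet -> mifirinofet
lemma: run; MOD=lu; CLASS=ib; GRD=so
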